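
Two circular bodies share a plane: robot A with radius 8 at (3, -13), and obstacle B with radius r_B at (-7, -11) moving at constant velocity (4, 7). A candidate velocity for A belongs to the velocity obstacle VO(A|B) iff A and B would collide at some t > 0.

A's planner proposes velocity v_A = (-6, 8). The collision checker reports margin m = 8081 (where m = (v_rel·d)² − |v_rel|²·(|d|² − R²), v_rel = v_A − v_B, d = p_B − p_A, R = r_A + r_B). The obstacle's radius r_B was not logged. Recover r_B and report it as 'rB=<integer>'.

m = 8081
d = (-10, 2);  v_rel = (-10, 1),  |v_rel|² = 101
v_rel×d = (-10)·(2) − (1)·(-10) = -10
since m = R²·101 − (-10)²:  R² = (100 + 8081) / 101 = 81
R = √81 = 9  ⇒  r_B = 9 − 8 = 1

rB=1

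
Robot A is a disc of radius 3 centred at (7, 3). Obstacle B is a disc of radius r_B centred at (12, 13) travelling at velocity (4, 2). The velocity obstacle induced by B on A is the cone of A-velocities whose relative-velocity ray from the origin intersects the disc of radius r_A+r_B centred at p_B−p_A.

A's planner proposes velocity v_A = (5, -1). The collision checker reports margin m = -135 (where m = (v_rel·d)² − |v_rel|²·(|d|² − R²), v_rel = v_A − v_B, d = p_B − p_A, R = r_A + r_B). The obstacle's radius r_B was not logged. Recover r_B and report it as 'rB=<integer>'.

m = -135
d = (5, 10);  v_rel = (1, -3),  |v_rel|² = 10
v_rel×d = (1)·(10) − (-3)·(5) = 25
since m = R²·10 − 25²:  R² = (625 + -135) / 10 = 49
R = √49 = 7  ⇒  r_B = 7 − 3 = 4

rB=4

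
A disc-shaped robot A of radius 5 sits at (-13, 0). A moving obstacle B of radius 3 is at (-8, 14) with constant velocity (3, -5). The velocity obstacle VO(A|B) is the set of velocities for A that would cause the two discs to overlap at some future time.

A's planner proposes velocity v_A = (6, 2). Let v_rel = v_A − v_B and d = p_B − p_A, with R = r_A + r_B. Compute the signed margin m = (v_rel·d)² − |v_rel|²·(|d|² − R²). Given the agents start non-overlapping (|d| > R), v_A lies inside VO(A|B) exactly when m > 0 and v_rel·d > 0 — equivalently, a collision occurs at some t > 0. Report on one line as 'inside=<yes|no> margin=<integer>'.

d = (5, 14),  |d|² = 221;  R = 5+3 = 8,  c = 221−8² = 157
v_rel = (3, 7),  |v_rel|² = 58;  v_rel·d = (3)·(5) + (7)·(14) = 113
58·t² − 226·t + 157 = 0  ⇒  m = 113² − 58·157 = 3663
m = 3663 > 0,  v_rel·d = 113 > 0  ⇒  inside

inside=yes margin=3663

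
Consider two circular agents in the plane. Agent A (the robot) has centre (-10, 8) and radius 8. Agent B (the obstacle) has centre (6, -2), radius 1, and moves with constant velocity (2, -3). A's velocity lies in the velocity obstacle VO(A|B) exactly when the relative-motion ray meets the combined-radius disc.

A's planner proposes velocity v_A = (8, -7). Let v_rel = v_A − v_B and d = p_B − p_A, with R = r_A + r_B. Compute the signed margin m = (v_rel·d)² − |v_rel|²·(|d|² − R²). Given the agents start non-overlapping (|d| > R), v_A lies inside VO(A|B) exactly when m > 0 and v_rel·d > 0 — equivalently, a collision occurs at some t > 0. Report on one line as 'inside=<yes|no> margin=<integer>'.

d = (16, -10),  |d|² = 356;  R = 8+1 = 9,  c = 356−9² = 275
v_rel = (6, -4),  |v_rel|² = 52;  v_rel·d = (6)·(16) + (-4)·(-10) = 136
52·t² − 272·t + 275 = 0  ⇒  m = 136² − 52·275 = 4196
m = 4196 > 0,  v_rel·d = 136 > 0  ⇒  inside

inside=yes margin=4196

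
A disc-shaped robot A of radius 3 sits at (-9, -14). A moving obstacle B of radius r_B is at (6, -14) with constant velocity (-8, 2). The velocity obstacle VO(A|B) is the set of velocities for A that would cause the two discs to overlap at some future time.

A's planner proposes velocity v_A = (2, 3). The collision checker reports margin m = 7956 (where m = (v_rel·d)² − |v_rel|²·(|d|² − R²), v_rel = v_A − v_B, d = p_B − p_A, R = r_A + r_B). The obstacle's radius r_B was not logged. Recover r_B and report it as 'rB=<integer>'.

m = 7956
d = (15, 0);  v_rel = (10, 1),  |v_rel|² = 101
v_rel×d = (10)·(0) − (1)·(15) = -15
since m = R²·101 − (-15)²:  R² = (225 + 7956) / 101 = 81
R = √81 = 9  ⇒  r_B = 9 − 3 = 6

rB=6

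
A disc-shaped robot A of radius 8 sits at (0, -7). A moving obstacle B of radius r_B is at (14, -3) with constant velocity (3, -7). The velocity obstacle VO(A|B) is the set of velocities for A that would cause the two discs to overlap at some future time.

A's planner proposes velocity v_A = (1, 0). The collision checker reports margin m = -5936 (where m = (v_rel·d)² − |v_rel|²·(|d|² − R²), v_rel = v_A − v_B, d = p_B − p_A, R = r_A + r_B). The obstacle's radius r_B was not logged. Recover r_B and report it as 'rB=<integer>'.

m = -5936
d = (14, 4);  v_rel = (-2, 7),  |v_rel|² = 53
v_rel×d = (-2)·(4) − (7)·(14) = -106
since m = R²·53 − (-106)²:  R² = (11236 + -5936) / 53 = 100
R = √100 = 10  ⇒  r_B = 10 − 8 = 2

rB=2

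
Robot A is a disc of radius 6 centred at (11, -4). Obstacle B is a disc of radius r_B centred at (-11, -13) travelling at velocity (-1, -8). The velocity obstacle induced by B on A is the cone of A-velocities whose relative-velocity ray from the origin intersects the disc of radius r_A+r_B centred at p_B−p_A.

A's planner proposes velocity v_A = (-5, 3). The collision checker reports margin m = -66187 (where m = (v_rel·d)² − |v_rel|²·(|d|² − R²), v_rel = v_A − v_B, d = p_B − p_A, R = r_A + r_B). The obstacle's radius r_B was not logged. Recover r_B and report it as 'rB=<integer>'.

m = -66187
d = (-22, -9);  v_rel = (-4, 11),  |v_rel|² = 137
v_rel×d = (-4)·(-9) − (11)·(-22) = 278
since m = R²·137 − 278²:  R² = (77284 + -66187) / 137 = 81
R = √81 = 9  ⇒  r_B = 9 − 6 = 3

rB=3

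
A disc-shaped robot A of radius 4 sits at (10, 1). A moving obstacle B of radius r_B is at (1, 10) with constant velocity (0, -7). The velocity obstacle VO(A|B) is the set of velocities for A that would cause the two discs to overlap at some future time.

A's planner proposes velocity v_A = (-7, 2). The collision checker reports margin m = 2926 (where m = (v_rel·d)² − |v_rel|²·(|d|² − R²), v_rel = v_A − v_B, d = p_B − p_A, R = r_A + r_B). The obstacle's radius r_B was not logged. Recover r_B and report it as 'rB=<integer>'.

m = 2926
d = (-9, 9);  v_rel = (-7, 9),  |v_rel|² = 130
v_rel×d = (-7)·(9) − (9)·(-9) = 18
since m = R²·130 − 18²:  R² = (324 + 2926) / 130 = 25
R = √25 = 5  ⇒  r_B = 5 − 4 = 1

rB=1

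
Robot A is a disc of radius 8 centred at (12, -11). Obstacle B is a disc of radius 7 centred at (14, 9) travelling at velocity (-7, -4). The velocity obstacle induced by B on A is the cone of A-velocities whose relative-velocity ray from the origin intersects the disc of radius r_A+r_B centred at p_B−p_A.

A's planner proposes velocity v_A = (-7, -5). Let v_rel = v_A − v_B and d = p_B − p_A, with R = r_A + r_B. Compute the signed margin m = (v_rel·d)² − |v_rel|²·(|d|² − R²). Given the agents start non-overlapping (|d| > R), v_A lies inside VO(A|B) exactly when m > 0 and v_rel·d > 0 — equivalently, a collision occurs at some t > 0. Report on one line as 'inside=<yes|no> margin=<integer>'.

d = (2, 20),  |d|² = 404;  R = 8+7 = 15,  c = 404−15² = 179
v_rel = (0, -1),  |v_rel|² = 1;  v_rel·d = (0)·(2) + (-1)·(20) = -20
1·t² + 40·t + 179 = 0  ⇒  m = (-20)² − 1·179 = 221
m = 221 > 0,  v_rel·d = -20 < 0  ⇒  outside

inside=no margin=221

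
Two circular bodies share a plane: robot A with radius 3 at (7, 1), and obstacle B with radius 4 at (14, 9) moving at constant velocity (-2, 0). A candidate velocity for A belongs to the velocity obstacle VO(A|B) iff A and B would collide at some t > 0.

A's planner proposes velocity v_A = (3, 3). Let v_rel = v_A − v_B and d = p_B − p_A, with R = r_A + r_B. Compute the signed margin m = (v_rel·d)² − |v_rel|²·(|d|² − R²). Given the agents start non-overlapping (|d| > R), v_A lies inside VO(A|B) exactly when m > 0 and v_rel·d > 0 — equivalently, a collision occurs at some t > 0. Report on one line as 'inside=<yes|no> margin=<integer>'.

d = (7, 8),  |d|² = 113;  R = 3+4 = 7,  c = 113−7² = 64
v_rel = (5, 3),  |v_rel|² = 34;  v_rel·d = (5)·(7) + (3)·(8) = 59
34·t² − 118·t + 64 = 0  ⇒  m = 59² − 34·64 = 1305
m = 1305 > 0,  v_rel·d = 59 > 0  ⇒  inside

inside=yes margin=1305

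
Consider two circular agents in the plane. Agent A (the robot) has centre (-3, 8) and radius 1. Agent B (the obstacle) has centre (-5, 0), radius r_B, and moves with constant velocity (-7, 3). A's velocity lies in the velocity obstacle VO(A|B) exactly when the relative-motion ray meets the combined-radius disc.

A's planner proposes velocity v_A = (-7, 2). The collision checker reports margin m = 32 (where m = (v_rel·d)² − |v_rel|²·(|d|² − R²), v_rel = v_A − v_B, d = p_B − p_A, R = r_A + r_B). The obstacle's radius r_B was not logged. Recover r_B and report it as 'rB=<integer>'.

m = 32
d = (-2, -8);  v_rel = (0, -1),  |v_rel|² = 1
v_rel×d = (0)·(-8) − (-1)·(-2) = -2
since m = R²·1 − (-2)²:  R² = (4 + 32) / 1 = 36
R = √36 = 6  ⇒  r_B = 6 − 1 = 5

rB=5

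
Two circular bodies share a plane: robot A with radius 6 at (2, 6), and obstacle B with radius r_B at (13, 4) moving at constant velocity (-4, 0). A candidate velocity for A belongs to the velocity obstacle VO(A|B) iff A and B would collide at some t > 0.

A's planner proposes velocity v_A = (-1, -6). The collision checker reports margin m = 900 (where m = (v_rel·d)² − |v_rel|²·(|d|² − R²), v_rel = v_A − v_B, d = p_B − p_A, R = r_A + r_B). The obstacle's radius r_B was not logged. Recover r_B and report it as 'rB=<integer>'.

m = 900
d = (11, -2);  v_rel = (3, -6),  |v_rel|² = 45
v_rel×d = (3)·(-2) − (-6)·(11) = 60
since m = R²·45 − 60²:  R² = (3600 + 900) / 45 = 100
R = √100 = 10  ⇒  r_B = 10 − 6 = 4

rB=4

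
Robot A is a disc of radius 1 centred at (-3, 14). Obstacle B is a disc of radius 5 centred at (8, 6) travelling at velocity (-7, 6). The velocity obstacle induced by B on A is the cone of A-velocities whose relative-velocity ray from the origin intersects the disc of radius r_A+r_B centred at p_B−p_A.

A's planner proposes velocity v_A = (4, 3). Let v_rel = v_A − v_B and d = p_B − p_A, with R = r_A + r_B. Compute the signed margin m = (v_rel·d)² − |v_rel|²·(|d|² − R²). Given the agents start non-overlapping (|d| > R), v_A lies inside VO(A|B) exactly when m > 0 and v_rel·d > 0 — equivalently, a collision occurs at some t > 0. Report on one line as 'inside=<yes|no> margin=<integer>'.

d = (11, -8),  |d|² = 185;  R = 1+5 = 6,  c = 185−6² = 149
v_rel = (11, -3),  |v_rel|² = 130;  v_rel·d = (11)·(11) + (-3)·(-8) = 145
130·t² − 290·t + 149 = 0  ⇒  m = 145² − 130·149 = 1655
m = 1655 > 0,  v_rel·d = 145 > 0  ⇒  inside

inside=yes margin=1655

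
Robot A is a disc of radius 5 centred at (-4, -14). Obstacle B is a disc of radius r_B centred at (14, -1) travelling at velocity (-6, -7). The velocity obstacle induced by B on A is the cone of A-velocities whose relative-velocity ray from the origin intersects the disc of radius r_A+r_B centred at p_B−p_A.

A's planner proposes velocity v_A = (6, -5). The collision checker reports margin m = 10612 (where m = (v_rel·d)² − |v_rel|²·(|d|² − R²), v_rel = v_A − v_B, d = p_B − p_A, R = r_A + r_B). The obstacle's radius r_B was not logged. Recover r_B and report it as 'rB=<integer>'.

m = 10612
d = (18, 13);  v_rel = (12, 2),  |v_rel|² = 148
v_rel×d = (12)·(13) − (2)·(18) = 120
since m = R²·148 − 120²:  R² = (14400 + 10612) / 148 = 169
R = √169 = 13  ⇒  r_B = 13 − 5 = 8

rB=8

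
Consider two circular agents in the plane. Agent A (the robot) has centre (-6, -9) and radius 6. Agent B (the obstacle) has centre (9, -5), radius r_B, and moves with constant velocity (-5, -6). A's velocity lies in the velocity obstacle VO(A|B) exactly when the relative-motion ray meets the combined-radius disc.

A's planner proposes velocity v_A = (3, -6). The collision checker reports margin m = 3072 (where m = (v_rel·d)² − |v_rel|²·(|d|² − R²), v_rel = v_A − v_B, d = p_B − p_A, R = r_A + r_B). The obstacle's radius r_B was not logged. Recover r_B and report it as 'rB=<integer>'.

m = 3072
d = (15, 4);  v_rel = (8, 0),  |v_rel|² = 64
v_rel×d = (8)·(4) − (0)·(15) = 32
since m = R²·64 − 32²:  R² = (1024 + 3072) / 64 = 64
R = √64 = 8  ⇒  r_B = 8 − 6 = 2

rB=2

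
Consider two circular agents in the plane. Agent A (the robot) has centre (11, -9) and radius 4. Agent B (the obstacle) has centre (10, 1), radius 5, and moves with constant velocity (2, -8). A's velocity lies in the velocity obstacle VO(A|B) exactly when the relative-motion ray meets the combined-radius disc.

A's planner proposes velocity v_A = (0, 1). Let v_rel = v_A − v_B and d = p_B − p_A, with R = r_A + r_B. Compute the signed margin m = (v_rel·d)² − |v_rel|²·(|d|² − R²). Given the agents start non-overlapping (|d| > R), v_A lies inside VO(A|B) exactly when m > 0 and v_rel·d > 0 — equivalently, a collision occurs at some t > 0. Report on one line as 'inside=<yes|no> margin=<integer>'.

d = (-1, 10),  |d|² = 101;  R = 4+5 = 9,  c = 101−9² = 20
v_rel = (-2, 9),  |v_rel|² = 85;  v_rel·d = (-2)·(-1) + (9)·(10) = 92
85·t² − 184·t + 20 = 0  ⇒  m = 92² − 85·20 = 6764
m = 6764 > 0,  v_rel·d = 92 > 0  ⇒  inside

inside=yes margin=6764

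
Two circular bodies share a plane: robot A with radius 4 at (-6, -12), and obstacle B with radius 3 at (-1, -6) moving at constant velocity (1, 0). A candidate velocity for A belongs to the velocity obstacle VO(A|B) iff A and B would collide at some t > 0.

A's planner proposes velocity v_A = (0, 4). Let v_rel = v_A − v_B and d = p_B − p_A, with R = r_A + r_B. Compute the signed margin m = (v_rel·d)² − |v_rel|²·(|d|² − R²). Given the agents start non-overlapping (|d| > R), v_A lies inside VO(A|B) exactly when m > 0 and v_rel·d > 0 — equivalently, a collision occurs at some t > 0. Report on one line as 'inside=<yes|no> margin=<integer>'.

d = (5, 6),  |d|² = 61;  R = 4+3 = 7,  c = 61−7² = 12
v_rel = (-1, 4),  |v_rel|² = 17;  v_rel·d = (-1)·(5) + (4)·(6) = 19
17·t² − 38·t + 12 = 0  ⇒  m = 19² − 17·12 = 157
m = 157 > 0,  v_rel·d = 19 > 0  ⇒  inside

inside=yes margin=157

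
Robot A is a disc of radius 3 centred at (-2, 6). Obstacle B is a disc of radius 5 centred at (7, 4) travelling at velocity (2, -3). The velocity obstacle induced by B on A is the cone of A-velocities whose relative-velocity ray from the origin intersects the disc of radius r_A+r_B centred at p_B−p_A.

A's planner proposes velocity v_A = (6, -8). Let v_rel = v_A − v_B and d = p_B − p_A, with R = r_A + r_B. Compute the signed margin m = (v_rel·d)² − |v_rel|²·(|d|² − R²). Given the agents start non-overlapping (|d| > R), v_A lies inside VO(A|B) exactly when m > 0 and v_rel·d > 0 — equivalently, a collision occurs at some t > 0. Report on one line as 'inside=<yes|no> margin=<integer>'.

d = (9, -2),  |d|² = 85;  R = 3+5 = 8,  c = 85−8² = 21
v_rel = (4, -5),  |v_rel|² = 41;  v_rel·d = (4)·(9) + (-5)·(-2) = 46
41·t² − 92·t + 21 = 0  ⇒  m = 46² − 41·21 = 1255
m = 1255 > 0,  v_rel·d = 46 > 0  ⇒  inside

inside=yes margin=1255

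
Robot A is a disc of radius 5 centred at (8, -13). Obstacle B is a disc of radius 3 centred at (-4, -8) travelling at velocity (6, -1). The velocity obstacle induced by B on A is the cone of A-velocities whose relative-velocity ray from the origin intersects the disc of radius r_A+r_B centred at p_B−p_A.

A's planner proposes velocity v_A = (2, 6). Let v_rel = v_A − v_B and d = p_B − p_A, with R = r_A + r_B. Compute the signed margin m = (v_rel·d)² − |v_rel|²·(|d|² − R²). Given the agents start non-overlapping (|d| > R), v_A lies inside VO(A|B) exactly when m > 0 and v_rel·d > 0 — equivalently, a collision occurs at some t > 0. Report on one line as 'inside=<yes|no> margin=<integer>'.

d = (-12, 5),  |d|² = 169;  R = 5+3 = 8,  c = 169−8² = 105
v_rel = (-4, 7),  |v_rel|² = 65;  v_rel·d = (-4)·(-12) + (7)·(5) = 83
65·t² − 166·t + 105 = 0  ⇒  m = 83² − 65·105 = 64
m = 64 > 0,  v_rel·d = 83 > 0  ⇒  inside

inside=yes margin=64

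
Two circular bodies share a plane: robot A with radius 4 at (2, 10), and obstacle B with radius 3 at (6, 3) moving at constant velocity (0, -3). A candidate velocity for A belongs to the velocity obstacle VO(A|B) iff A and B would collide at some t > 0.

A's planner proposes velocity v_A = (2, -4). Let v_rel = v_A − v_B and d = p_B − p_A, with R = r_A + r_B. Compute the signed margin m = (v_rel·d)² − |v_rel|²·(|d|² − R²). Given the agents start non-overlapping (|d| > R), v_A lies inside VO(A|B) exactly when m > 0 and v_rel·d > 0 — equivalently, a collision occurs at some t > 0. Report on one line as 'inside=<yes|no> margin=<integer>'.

d = (4, -7),  |d|² = 65;  R = 4+3 = 7,  c = 65−7² = 16
v_rel = (2, -1),  |v_rel|² = 5;  v_rel·d = (2)·(4) + (-1)·(-7) = 15
5·t² − 30·t + 16 = 0  ⇒  m = 15² − 5·16 = 145
m = 145 > 0,  v_rel·d = 15 > 0  ⇒  inside

inside=yes margin=145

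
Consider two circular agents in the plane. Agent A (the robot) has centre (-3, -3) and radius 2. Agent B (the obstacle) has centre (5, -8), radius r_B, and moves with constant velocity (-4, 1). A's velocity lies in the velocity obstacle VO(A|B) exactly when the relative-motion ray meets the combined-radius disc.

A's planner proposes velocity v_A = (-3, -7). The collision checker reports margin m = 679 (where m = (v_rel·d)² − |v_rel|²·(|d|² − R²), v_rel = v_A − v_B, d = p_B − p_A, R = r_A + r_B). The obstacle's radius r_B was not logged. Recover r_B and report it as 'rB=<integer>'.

m = 679
d = (8, -5);  v_rel = (1, -8),  |v_rel|² = 65
v_rel×d = (1)·(-5) − (-8)·(8) = 59
since m = R²·65 − 59²:  R² = (3481 + 679) / 65 = 64
R = √64 = 8  ⇒  r_B = 8 − 2 = 6

rB=6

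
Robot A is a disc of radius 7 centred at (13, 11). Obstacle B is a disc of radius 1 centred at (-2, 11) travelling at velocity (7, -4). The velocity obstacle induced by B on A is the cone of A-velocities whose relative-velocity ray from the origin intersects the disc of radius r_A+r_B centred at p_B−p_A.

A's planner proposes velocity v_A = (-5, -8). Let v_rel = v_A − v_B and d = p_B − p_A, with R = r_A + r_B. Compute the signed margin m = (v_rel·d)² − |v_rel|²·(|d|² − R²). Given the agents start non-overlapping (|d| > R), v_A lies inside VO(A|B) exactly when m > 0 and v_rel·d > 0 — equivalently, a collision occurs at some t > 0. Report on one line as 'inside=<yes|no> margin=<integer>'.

d = (-15, 0),  |d|² = 225;  R = 7+1 = 8,  c = 225−8² = 161
v_rel = (-12, -4),  |v_rel|² = 160;  v_rel·d = (-12)·(-15) + (-4)·(0) = 180
160·t² − 360·t + 161 = 0  ⇒  m = 180² − 160·161 = 6640
m = 6640 > 0,  v_rel·d = 180 > 0  ⇒  inside

inside=yes margin=6640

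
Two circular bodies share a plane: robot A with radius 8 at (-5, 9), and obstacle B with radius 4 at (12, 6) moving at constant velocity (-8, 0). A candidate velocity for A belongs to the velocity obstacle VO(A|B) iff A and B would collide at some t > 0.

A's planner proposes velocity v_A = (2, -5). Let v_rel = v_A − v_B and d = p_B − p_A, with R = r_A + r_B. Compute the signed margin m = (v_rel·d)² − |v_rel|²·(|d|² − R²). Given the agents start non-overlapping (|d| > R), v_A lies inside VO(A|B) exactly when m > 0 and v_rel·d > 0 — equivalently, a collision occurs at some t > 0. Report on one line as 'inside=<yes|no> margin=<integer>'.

d = (17, -3),  |d|² = 298;  R = 8+4 = 12,  c = 298−12² = 154
v_rel = (10, -5),  |v_rel|² = 125;  v_rel·d = (10)·(17) + (-5)·(-3) = 185
125·t² − 370·t + 154 = 0  ⇒  m = 185² − 125·154 = 14975
m = 14975 > 0,  v_rel·d = 185 > 0  ⇒  inside

inside=yes margin=14975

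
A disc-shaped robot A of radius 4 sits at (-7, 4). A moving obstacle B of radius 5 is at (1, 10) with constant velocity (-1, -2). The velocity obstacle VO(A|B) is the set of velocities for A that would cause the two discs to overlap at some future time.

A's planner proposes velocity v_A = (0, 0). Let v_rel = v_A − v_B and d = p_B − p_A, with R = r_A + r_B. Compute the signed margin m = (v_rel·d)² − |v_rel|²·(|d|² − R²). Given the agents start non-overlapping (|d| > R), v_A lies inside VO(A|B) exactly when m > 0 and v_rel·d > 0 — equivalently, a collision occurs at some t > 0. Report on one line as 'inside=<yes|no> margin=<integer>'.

d = (8, 6),  |d|² = 100;  R = 4+5 = 9,  c = 100−9² = 19
v_rel = (1, 2),  |v_rel|² = 5;  v_rel·d = (1)·(8) + (2)·(6) = 20
5·t² − 40·t + 19 = 0  ⇒  m = 20² − 5·19 = 305
m = 305 > 0,  v_rel·d = 20 > 0  ⇒  inside

inside=yes margin=305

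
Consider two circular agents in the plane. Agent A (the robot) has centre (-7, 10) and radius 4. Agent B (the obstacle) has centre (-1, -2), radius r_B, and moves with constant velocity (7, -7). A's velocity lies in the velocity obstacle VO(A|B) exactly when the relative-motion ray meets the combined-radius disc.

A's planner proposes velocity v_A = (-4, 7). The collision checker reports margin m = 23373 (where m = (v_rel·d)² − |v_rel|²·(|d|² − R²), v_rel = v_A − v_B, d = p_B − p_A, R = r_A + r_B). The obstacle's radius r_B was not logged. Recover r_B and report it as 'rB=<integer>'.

m = 23373
d = (6, -12);  v_rel = (-11, 14),  |v_rel|² = 317
v_rel×d = (-11)·(-12) − (14)·(6) = 48
since m = R²·317 − 48²:  R² = (2304 + 23373) / 317 = 81
R = √81 = 9  ⇒  r_B = 9 − 4 = 5

rB=5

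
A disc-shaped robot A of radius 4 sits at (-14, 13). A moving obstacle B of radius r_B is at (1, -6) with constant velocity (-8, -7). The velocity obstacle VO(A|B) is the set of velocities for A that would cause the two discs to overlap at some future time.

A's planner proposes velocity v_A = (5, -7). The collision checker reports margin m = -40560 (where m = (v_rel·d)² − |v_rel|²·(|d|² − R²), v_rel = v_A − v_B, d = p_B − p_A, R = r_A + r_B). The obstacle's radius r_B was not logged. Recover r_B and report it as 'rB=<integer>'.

m = -40560
d = (15, -19);  v_rel = (13, 0),  |v_rel|² = 169
v_rel×d = (13)·(-19) − (0)·(15) = -247
since m = R²·169 − (-247)²:  R² = (61009 + -40560) / 169 = 121
R = √121 = 11  ⇒  r_B = 11 − 4 = 7

rB=7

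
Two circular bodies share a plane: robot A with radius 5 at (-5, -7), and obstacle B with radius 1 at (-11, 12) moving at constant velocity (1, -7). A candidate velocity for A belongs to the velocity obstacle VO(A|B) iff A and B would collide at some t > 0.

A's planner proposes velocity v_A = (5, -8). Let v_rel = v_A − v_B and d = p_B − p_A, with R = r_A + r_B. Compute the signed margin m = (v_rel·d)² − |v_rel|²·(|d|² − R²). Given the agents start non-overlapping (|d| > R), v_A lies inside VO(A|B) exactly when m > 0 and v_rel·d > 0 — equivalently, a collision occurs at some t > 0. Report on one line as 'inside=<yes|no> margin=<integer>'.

d = (-6, 19),  |d|² = 397;  R = 5+1 = 6,  c = 397−6² = 361
v_rel = (4, -1),  |v_rel|² = 17;  v_rel·d = (4)·(-6) + (-1)·(19) = -43
17·t² + 86·t + 361 = 0  ⇒  m = (-43)² − 17·361 = -4288
m = -4288 < 0,  v_rel·d = -43 < 0  ⇒  outside

inside=no margin=-4288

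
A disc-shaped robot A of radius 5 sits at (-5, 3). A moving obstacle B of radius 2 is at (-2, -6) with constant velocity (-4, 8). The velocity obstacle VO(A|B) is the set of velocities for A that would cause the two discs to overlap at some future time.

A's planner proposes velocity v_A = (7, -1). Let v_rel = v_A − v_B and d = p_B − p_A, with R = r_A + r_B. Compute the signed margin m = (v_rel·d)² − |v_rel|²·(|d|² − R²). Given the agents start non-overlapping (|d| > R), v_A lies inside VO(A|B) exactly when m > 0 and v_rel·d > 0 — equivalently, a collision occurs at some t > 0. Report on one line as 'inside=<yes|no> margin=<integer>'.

d = (3, -9),  |d|² = 90;  R = 5+2 = 7,  c = 90−7² = 41
v_rel = (11, -9),  |v_rel|² = 202;  v_rel·d = (11)·(3) + (-9)·(-9) = 114
202·t² − 228·t + 41 = 0  ⇒  m = 114² − 202·41 = 4714
m = 4714 > 0,  v_rel·d = 114 > 0  ⇒  inside

inside=yes margin=4714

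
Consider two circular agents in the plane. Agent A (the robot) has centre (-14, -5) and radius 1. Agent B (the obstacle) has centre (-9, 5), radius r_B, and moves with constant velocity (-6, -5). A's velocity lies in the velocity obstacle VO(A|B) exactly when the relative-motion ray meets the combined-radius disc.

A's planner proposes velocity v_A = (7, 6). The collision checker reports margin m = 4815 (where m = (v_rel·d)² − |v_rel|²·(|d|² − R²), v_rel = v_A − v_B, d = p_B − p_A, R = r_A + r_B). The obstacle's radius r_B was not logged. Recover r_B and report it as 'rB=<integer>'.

m = 4815
d = (5, 10);  v_rel = (13, 11),  |v_rel|² = 290
v_rel×d = (13)·(10) − (11)·(5) = 75
since m = R²·290 − 75²:  R² = (5625 + 4815) / 290 = 36
R = √36 = 6  ⇒  r_B = 6 − 1 = 5

rB=5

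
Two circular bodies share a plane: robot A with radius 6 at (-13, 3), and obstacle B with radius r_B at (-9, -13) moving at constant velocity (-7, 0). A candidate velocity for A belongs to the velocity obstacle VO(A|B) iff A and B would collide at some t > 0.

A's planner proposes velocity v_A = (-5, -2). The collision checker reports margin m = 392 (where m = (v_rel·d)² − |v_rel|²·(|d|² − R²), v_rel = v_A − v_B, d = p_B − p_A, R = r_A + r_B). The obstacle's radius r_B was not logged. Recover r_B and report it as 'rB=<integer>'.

m = 392
d = (4, -16);  v_rel = (2, -2),  |v_rel|² = 8
v_rel×d = (2)·(-16) − (-2)·(4) = -24
since m = R²·8 − (-24)²:  R² = (576 + 392) / 8 = 121
R = √121 = 11  ⇒  r_B = 11 − 6 = 5

rB=5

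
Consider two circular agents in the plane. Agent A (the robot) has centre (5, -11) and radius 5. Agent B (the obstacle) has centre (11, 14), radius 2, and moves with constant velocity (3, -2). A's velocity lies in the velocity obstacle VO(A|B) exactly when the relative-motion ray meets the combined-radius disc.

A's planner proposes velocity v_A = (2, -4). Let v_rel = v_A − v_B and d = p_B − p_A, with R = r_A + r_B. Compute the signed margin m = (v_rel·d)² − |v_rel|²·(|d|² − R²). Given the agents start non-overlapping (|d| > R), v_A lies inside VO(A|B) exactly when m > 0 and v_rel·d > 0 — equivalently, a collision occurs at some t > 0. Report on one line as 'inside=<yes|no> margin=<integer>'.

d = (6, 25),  |d|² = 661;  R = 5+2 = 7,  c = 661−7² = 612
v_rel = (-1, -2),  |v_rel|² = 5;  v_rel·d = (-1)·(6) + (-2)·(25) = -56
5·t² + 112·t + 612 = 0  ⇒  m = (-56)² − 5·612 = 76
m = 76 > 0,  v_rel·d = -56 < 0  ⇒  outside

inside=no margin=76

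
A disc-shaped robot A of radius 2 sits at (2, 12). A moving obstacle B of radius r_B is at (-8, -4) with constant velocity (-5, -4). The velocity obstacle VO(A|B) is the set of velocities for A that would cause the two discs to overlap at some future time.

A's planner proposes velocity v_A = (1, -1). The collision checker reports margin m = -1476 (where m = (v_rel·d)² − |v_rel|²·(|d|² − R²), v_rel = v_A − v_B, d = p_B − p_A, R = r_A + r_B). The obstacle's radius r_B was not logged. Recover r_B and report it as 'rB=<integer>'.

m = -1476
d = (-10, -16);  v_rel = (6, 3),  |v_rel|² = 45
v_rel×d = (6)·(-16) − (3)·(-10) = -66
since m = R²·45 − (-66)²:  R² = (4356 + -1476) / 45 = 64
R = √64 = 8  ⇒  r_B = 8 − 2 = 6

rB=6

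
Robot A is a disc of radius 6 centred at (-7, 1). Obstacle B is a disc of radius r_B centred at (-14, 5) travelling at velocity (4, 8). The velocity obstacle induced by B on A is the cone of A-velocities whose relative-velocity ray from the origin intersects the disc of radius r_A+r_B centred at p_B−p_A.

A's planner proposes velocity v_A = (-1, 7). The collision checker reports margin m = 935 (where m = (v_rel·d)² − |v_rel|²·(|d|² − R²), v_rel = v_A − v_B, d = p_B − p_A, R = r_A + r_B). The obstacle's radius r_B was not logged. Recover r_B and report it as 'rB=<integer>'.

m = 935
d = (-7, 4);  v_rel = (-5, -1),  |v_rel|² = 26
v_rel×d = (-5)·(4) − (-1)·(-7) = -27
since m = R²·26 − (-27)²:  R² = (729 + 935) / 26 = 64
R = √64 = 8  ⇒  r_B = 8 − 6 = 2

rB=2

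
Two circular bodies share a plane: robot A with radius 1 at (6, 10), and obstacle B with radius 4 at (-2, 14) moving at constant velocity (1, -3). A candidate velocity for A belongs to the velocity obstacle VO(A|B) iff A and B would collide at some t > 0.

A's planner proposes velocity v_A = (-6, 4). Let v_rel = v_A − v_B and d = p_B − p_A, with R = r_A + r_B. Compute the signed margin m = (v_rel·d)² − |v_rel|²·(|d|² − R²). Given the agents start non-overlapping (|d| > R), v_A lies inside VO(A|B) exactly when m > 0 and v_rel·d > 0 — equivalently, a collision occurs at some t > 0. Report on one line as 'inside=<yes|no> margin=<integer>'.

d = (-8, 4),  |d|² = 80;  R = 1+4 = 5,  c = 80−5² = 55
v_rel = (-7, 7),  |v_rel|² = 98;  v_rel·d = (-7)·(-8) + (7)·(4) = 84
98·t² − 168·t + 55 = 0  ⇒  m = 84² − 98·55 = 1666
m = 1666 > 0,  v_rel·d = 84 > 0  ⇒  inside

inside=yes margin=1666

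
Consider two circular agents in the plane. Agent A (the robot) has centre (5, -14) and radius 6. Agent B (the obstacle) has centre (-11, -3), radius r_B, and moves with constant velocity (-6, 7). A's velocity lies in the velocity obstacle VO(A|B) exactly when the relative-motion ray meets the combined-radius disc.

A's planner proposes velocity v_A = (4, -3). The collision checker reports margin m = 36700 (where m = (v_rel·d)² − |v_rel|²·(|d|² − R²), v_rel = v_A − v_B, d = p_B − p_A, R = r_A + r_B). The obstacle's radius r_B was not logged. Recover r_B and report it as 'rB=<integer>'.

m = 36700
d = (-16, 11);  v_rel = (10, -10),  |v_rel|² = 200
v_rel×d = (10)·(11) − (-10)·(-16) = -50
since m = R²·200 − (-50)²:  R² = (2500 + 36700) / 200 = 196
R = √196 = 14  ⇒  r_B = 14 − 6 = 8

rB=8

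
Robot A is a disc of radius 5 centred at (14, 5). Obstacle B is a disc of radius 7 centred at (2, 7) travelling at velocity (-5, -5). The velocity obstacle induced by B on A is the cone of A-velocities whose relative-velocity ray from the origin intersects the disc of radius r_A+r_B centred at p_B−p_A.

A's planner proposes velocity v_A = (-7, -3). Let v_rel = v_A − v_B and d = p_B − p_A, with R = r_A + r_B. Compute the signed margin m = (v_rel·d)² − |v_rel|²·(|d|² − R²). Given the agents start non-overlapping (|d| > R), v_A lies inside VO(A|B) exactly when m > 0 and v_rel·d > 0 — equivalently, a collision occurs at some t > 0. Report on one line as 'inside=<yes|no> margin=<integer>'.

d = (-12, 2),  |d|² = 148;  R = 5+7 = 12,  c = 148−12² = 4
v_rel = (-2, 2),  |v_rel|² = 8;  v_rel·d = (-2)·(-12) + (2)·(2) = 28
8·t² − 56·t + 4 = 0  ⇒  m = 28² − 8·4 = 752
m = 752 > 0,  v_rel·d = 28 > 0  ⇒  inside

inside=yes margin=752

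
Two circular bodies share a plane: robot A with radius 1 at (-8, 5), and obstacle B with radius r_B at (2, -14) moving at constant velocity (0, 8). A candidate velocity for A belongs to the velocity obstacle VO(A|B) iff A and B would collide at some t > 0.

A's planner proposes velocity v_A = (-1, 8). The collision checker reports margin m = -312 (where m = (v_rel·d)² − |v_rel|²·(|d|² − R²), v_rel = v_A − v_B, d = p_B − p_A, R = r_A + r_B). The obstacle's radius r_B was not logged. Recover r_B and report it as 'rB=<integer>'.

m = -312
d = (10, -19);  v_rel = (-1, 0),  |v_rel|² = 1
v_rel×d = (-1)·(-19) − (0)·(10) = 19
since m = R²·1 − 19²:  R² = (361 + -312) / 1 = 49
R = √49 = 7  ⇒  r_B = 7 − 1 = 6

rB=6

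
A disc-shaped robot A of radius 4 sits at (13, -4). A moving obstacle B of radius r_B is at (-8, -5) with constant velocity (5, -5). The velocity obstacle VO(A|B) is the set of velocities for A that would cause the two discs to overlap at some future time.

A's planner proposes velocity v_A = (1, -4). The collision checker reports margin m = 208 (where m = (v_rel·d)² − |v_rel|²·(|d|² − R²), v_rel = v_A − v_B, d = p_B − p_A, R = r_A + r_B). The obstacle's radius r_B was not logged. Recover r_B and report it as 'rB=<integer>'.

m = 208
d = (-21, -1);  v_rel = (-4, 1),  |v_rel|² = 17
v_rel×d = (-4)·(-1) − (1)·(-21) = 25
since m = R²·17 − 25²:  R² = (625 + 208) / 17 = 49
R = √49 = 7  ⇒  r_B = 7 − 4 = 3

rB=3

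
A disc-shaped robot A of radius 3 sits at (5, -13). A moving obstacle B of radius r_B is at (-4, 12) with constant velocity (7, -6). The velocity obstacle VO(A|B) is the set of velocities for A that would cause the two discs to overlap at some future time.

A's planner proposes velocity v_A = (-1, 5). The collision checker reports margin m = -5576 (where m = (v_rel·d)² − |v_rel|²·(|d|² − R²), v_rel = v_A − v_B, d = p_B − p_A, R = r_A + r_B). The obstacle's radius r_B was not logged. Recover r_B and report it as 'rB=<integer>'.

m = -5576
d = (-9, 25);  v_rel = (-8, 11),  |v_rel|² = 185
v_rel×d = (-8)·(25) − (11)·(-9) = -101
since m = R²·185 − (-101)²:  R² = (10201 + -5576) / 185 = 25
R = √25 = 5  ⇒  r_B = 5 − 3 = 2

rB=2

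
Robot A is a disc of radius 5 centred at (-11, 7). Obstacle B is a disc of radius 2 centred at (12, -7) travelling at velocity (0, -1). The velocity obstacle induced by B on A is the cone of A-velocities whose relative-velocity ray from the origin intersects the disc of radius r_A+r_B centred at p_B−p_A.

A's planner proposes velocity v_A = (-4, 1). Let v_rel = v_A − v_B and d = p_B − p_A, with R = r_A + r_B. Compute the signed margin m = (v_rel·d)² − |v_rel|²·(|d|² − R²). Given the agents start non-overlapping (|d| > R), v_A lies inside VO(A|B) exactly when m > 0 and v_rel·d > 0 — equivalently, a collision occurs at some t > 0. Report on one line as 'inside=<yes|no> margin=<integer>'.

d = (23, -14),  |d|² = 725;  R = 5+2 = 7,  c = 725−7² = 676
v_rel = (-4, 2),  |v_rel|² = 20;  v_rel·d = (-4)·(23) + (2)·(-14) = -120
20·t² + 240·t + 676 = 0  ⇒  m = (-120)² − 20·676 = 880
m = 880 > 0,  v_rel·d = -120 < 0  ⇒  outside

inside=no margin=880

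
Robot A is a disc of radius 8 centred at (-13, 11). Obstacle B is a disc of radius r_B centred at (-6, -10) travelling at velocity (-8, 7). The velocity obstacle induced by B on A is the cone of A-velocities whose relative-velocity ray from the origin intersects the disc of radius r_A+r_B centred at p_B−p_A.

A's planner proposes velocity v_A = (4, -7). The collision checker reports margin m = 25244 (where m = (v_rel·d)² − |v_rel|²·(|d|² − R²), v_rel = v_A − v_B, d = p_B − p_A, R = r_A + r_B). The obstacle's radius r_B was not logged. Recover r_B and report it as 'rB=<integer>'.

m = 25244
d = (7, -21);  v_rel = (12, -14),  |v_rel|² = 340
v_rel×d = (12)·(-21) − (-14)·(7) = -154
since m = R²·340 − (-154)²:  R² = (23716 + 25244) / 340 = 144
R = √144 = 12  ⇒  r_B = 12 − 8 = 4

rB=4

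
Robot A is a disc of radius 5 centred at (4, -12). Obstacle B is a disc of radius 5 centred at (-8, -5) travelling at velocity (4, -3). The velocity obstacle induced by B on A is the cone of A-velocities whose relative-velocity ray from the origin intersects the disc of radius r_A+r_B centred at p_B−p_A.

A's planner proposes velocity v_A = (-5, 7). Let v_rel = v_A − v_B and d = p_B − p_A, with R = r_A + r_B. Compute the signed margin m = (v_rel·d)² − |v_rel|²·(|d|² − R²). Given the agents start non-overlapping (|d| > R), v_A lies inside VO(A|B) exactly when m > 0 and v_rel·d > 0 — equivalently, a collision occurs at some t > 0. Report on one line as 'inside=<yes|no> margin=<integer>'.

d = (-12, 7),  |d|² = 193;  R = 5+5 = 10,  c = 193−10² = 93
v_rel = (-9, 10),  |v_rel|² = 181;  v_rel·d = (-9)·(-12) + (10)·(7) = 178
181·t² − 356·t + 93 = 0  ⇒  m = 178² − 181·93 = 14851
m = 14851 > 0,  v_rel·d = 178 > 0  ⇒  inside

inside=yes margin=14851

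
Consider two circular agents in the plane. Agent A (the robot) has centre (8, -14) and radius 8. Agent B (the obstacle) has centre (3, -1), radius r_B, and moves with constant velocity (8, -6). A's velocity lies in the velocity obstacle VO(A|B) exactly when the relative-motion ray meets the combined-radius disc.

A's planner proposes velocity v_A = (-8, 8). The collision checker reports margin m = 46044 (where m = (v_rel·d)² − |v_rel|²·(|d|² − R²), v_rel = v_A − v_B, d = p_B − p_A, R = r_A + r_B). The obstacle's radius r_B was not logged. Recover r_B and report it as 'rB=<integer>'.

m = 46044
d = (-5, 13);  v_rel = (-16, 14),  |v_rel|² = 452
v_rel×d = (-16)·(13) − (14)·(-5) = -138
since m = R²·452 − (-138)²:  R² = (19044 + 46044) / 452 = 144
R = √144 = 12  ⇒  r_B = 12 − 8 = 4

rB=4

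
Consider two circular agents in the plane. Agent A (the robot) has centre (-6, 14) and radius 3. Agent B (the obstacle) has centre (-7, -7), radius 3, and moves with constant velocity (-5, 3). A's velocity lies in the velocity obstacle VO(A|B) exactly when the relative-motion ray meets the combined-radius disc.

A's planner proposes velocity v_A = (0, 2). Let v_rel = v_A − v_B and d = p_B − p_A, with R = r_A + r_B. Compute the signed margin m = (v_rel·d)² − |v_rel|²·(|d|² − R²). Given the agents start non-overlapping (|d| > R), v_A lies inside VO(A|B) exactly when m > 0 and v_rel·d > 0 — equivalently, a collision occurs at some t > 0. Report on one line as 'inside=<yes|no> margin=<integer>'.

d = (-1, -21),  |d|² = 442;  R = 3+3 = 6,  c = 442−6² = 406
v_rel = (5, -1),  |v_rel|² = 26;  v_rel·d = (5)·(-1) + (-1)·(-21) = 16
26·t² − 32·t + 406 = 0  ⇒  m = 16² − 26·406 = -10300
m = -10300 < 0,  v_rel·d = 16 > 0  ⇒  outside

inside=no margin=-10300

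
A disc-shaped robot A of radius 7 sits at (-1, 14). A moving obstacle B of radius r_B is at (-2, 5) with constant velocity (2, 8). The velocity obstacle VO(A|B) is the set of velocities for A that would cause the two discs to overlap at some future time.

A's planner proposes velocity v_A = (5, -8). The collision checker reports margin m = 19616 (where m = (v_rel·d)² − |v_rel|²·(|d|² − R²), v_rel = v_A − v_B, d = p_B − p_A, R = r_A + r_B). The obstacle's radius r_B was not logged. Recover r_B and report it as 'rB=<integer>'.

m = 19616
d = (-1, -9);  v_rel = (3, -16),  |v_rel|² = 265
v_rel×d = (3)·(-9) − (-16)·(-1) = -43
since m = R²·265 − (-43)²:  R² = (1849 + 19616) / 265 = 81
R = √81 = 9  ⇒  r_B = 9 − 7 = 2

rB=2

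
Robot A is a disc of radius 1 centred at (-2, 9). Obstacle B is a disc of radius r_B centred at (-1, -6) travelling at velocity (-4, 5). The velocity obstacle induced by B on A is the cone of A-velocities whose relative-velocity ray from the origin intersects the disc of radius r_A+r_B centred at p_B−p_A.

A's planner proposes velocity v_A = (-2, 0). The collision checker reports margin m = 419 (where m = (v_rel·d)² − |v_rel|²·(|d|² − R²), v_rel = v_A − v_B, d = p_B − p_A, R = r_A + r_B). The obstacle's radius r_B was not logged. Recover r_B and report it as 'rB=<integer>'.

m = 419
d = (1, -15);  v_rel = (2, -5),  |v_rel|² = 29
v_rel×d = (2)·(-15) − (-5)·(1) = -25
since m = R²·29 − (-25)²:  R² = (625 + 419) / 29 = 36
R = √36 = 6  ⇒  r_B = 6 − 1 = 5

rB=5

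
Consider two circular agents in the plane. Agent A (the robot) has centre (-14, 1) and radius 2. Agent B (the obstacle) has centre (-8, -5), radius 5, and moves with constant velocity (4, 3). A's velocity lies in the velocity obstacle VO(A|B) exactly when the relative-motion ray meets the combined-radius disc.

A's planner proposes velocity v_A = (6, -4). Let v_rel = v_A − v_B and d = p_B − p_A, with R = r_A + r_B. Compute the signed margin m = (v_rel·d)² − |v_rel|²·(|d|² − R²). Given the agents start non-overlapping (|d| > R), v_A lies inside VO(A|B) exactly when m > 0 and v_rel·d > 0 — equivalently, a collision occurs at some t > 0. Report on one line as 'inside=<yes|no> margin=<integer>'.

d = (6, -6),  |d|² = 72;  R = 2+5 = 7,  c = 72−7² = 23
v_rel = (2, -7),  |v_rel|² = 53;  v_rel·d = (2)·(6) + (-7)·(-6) = 54
53·t² − 108·t + 23 = 0  ⇒  m = 54² − 53·23 = 1697
m = 1697 > 0,  v_rel·d = 54 > 0  ⇒  inside

inside=yes margin=1697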